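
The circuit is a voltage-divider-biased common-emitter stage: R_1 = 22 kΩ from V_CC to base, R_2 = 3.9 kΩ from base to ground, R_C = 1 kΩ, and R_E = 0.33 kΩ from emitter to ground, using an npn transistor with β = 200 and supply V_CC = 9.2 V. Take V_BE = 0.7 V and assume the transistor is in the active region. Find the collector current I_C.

I_C ≈ 2 mA

Thevenize the base divider: V_Th = V_CC·R_2/(R_1+R_2) = 9.2×3.9/25.9 = 1.39 V, R_Th = R_1‖R_2 = 3.31 kΩ.
Base-emitter loop: V_Th = I_B·R_Th + V_BE + (β+1)I_B·R_E, so I_B = (1.39 − 0.7) / (3.31 + 201×0.33) = 0.00984 mA.
I_C = β·I_B = 200×0.00984 = 1.97 mA, and I_E = (β+1)I_B = 1.98 mA.
V_CE = V_CC − I_C·R_C − I_E·R_E = 9.2 − 1.97×1 − 1.98×0.33 = 6.58 V.
V_CE = 6.58 V > 0.2 V confirms active-region operation.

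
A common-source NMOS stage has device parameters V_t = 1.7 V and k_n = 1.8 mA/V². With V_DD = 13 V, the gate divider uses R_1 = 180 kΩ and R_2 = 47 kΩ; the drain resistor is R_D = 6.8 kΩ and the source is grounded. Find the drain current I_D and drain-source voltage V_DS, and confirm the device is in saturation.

I_D ≈ 0.88 mA, V_DS ≈ 7 V

V_G = V_DD·R_2/(R_1+R_2) = 13×47/227 = 2.69 V. With the source grounded, V_GS = V_G = 2.69 V.
Assume saturation: I_D = (k_n/2)(V_GS − V_t)² = (1.8/2)×(2.69 − 1.7)² = 0.9×0.992² = 0.885 mA.
V_DS = V_DD − I_D·R_D = 13 − 0.885×6.8 = 6.98 V.
Saturation requires V_DS ≥ V_GS − V_t = 0.992 V; 6.98 ≥ 0.992 ✓.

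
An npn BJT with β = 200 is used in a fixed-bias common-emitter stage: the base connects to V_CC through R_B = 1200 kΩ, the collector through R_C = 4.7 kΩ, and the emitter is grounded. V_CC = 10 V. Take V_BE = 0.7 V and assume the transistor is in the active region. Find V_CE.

Base loop: V_CC = I_B·R_B + V_BE, so I_B = (10 − 0.7)/1200 kΩ = 0.00775 mA.
In the active region I_C = β·I_B = 200 × 0.00775 = 1.55 mA.
Collector loop: V_CE = V_CC − I_C·R_C = 10 − 1.55×4.7 = 2.71 V.
Since V_CE = 2.71 V > V_CE(sat) ≈ 0.2 V, the transistor is in the active region as assumed.

V_CE ≈ 2.7 V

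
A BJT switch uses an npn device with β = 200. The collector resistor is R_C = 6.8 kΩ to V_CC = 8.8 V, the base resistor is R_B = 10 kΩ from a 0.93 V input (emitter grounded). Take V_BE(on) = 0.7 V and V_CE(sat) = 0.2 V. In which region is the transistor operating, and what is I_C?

saturation; I_C ≈ 1.3 mA

Assume active: I_B = (0.93 − 0.7)/10 = 0.023 mA, giving I_C = β·I_B = 4.6 mA.
But then V_CE = 8.8 − 4.6×6.8 = -22.5 V < V_CE(sat) = 0.2 V — impossible in the active region.
So the transistor is saturated. With V_CE = 0.2 V, I_C = (V_CC − 0.2)/R_C = 8.6/6.8 = 1.26 mA.
Check: β·I_B = 4.6 mA > I_C = 1.26 mA, confirming saturation.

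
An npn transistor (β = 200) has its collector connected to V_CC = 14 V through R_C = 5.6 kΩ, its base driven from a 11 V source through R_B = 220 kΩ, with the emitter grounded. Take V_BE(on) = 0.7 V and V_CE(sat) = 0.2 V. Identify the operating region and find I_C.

Assume active: I_B = (11 − 0.7)/220 = 0.0468 mA, giving I_C = β·I_B = 9.36 mA.
But then V_CE = 14 − 9.36×5.6 = -38.4 V < V_CE(sat) = 0.2 V — impossible in the active region.
So the transistor is saturated. With V_CE = 0.2 V, I_C = (V_CC − 0.2)/R_C = 13.8/5.6 = 2.46 mA.
Check: β·I_B = 9.36 mA > I_C = 2.46 mA, confirming saturation.

saturation; I_C ≈ 2.5 mA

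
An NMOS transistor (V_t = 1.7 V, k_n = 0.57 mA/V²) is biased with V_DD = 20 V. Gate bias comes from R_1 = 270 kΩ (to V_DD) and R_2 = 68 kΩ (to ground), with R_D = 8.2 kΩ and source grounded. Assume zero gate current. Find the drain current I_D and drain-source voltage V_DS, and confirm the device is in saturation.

I_D ≈ 1.5 mA, V_DS ≈ 7.4 V

V_G = V_DD·R_2/(R_1+R_2) = 20×68/338 = 4.02 V. With the source grounded, V_GS = V_G = 4.02 V.
Assume saturation: I_D = (k_n/2)(V_GS − V_t)² = (0.57/2)×(4.02 − 1.7)² = 0.285×2.32² = 1.54 mA.
V_DS = V_DD − I_D·R_D = 20 − 1.54×8.2 = 7.38 V.
Saturation requires V_DS ≥ V_GS − V_t = 2.32 V; 7.38 ≥ 2.32 ✓.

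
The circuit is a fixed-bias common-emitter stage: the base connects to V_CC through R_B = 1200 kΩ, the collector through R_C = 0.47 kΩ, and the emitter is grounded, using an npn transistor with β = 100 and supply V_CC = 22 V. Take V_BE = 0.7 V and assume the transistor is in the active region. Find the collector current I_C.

Base loop: V_CC = I_B·R_B + V_BE, so I_B = (22 − 0.7)/1200 kΩ = 0.0178 mA.
In the active region I_C = β·I_B = 100 × 0.0178 = 1.78 mA.
Collector loop: V_CE = V_CC − I_C·R_C = 22 − 1.78×0.47 = 21.2 V.
Since V_CE = 21.2 V > V_CE(sat) ≈ 0.2 V, the transistor is in the active region as assumed.

I_C ≈ 1.8 mA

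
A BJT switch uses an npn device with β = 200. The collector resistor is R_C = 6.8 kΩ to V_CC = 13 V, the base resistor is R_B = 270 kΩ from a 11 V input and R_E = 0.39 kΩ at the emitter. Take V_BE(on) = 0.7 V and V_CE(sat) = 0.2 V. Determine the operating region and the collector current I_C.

Assume active: I_B = (11 − 0.7)/(270 + 201×0.39) = 0.0296 mA, I_C = β·I_B = 5.91 mA.
Then V_CE = 13 − 5.91×6.8 − 5.94×0.39 = -29.5 V < 0.2 V — the active assumption fails.
Re-solve with V_CE = 0.2 V. KCL at the emitter: V_E/R_E = (V_BB−0.7−V_E)/R_B + (V_CC−0.2−V_E)/R_C, giving V_E = 0.707 V.
I_C = (V_CC − 0.2 − V_E)/R_C = (12.8 − 0.707)/6.8 = 1.78 mA.
Check: I_B = (10.3 − 0.707)/270 = 0.0355 mA, and β·I_B = 7.11 mA > I_C, confirming saturation.

saturation; I_C ≈ 1.8 mA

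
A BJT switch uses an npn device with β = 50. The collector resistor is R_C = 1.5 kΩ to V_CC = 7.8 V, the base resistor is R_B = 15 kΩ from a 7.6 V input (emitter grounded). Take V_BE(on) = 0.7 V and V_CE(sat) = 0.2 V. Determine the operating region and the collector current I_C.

saturation; I_C ≈ 5.1 mA

Assume active: I_B = (7.6 − 0.7)/15 = 0.46 mA, giving I_C = β·I_B = 23 mA.
But then V_CE = 7.8 − 23×1.5 = -26.7 V < V_CE(sat) = 0.2 V — impossible in the active region.
So the transistor is saturated. With V_CE = 0.2 V, I_C = (V_CC − 0.2)/R_C = 7.6/1.5 = 5.07 mA.
Check: β·I_B = 23 mA > I_C = 5.07 mA, confirming saturation.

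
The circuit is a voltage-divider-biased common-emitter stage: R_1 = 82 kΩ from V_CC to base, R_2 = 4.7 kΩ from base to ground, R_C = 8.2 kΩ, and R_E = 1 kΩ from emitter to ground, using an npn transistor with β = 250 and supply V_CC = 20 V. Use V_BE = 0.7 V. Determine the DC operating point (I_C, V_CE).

Thevenize the base divider: V_Th = V_CC·R_2/(R_1+R_2) = 20×4.7/86.7 = 1.08 V, R_Th = R_1‖R_2 = 4.45 kΩ.
Base-emitter loop: V_Th = I_B·R_Th + V_BE + (β+1)I_B·R_E, so I_B = (1.08 − 0.7) / (4.45 + 251×1) = 0.0015 mA.
I_C = β·I_B = 250×0.0015 = 0.376 mA, and I_E = (β+1)I_B = 0.378 mA.
V_CE = V_CC − I_C·R_C − I_E·R_E = 20 − 0.376×8.2 − 0.378×1 = 16.5 V.
V_CE = 16.5 V > 0.2 V confirms active-region operation.

I_C ≈ 0.38 mA, V_CE ≈ 17 V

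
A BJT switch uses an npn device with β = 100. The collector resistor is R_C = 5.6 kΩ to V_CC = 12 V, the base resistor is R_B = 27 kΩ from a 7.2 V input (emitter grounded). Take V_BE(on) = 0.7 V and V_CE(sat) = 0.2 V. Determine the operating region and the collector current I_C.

Assume active: I_B = (7.2 − 0.7)/27 = 0.241 mA, giving I_C = β·I_B = 24.1 mA.
But then V_CE = 12 − 24.1×5.6 = -123 V < V_CE(sat) = 0.2 V — impossible in the active region.
So the transistor is saturated. With V_CE = 0.2 V, I_C = (V_CC − 0.2)/R_C = 11.8/5.6 = 2.11 mA.
Check: β·I_B = 24.1 mA > I_C = 2.11 mA, confirming saturation.

saturation; I_C ≈ 2.1 mA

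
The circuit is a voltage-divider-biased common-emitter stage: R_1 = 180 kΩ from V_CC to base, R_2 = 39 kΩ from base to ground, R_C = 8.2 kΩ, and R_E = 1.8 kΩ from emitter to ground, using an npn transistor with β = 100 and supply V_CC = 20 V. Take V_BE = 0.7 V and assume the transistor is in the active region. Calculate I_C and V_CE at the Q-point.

Thevenize the base divider: V_Th = V_CC·R_2/(R_1+R_2) = 20×39/219 = 3.56 V, R_Th = R_1‖R_2 = 32.1 kΩ.
Base-emitter loop: V_Th = I_B·R_Th + V_BE + (β+1)I_B·R_E, so I_B = (3.56 − 0.7) / (32.1 + 101×1.8) = 0.0134 mA.
I_C = β·I_B = 100×0.0134 = 1.34 mA, and I_E = (β+1)I_B = 1.35 mA.
V_CE = V_CC − I_C·R_C − I_E·R_E = 20 − 1.34×8.2 − 1.35×1.8 = 6.59 V.
V_CE = 6.59 V > 0.2 V confirms active-region operation.

I_C ≈ 1.3 mA, V_CE ≈ 6.6 V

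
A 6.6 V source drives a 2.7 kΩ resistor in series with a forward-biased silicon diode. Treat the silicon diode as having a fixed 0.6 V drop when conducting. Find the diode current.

KVL around the loop: 6.6 = V_D + I·R = 0.6 + I × 2.7 kΩ.
So I = (6.6 − 0.6) / 2.7 kΩ = 6 / 2.7 = 2.22 mA.

I ≈ 2.2 mA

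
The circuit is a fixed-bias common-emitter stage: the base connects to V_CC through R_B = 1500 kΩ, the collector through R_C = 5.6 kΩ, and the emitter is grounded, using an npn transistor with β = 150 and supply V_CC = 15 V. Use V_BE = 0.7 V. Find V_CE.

Base loop: V_CC = I_B·R_B + V_BE, so I_B = (15 − 0.7)/1500 kΩ = 0.00953 mA.
In the active region I_C = β·I_B = 150 × 0.00953 = 1.43 mA.
Collector loop: V_CE = V_CC − I_C·R_C = 15 − 1.43×5.6 = 6.99 V.
Since V_CE = 6.99 V > V_CE(sat) ≈ 0.2 V, the transistor is in the active region as assumed.

V_CE ≈ 7 V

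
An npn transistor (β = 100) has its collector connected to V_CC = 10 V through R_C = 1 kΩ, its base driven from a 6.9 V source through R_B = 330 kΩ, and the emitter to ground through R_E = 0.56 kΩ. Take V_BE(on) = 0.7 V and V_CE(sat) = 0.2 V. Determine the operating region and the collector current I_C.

Assume active. Base-emitter loop: I_B = (V_BB − V_BE)/(R_B + (β+1)R_E) = (6.9 − 0.7)/(330 + 101×0.56) = 0.016 mA.
I_C = β·I_B = 100×0.016 = 1.6 mA.
V_CE = V_CC − I_C·R_C − I_E·R_E = 10 − 1.6×1 − 1.62×0.56 = 7.49 V > V_CE(sat), so the active-region assumption holds.

active; I_C ≈ 1.6 mA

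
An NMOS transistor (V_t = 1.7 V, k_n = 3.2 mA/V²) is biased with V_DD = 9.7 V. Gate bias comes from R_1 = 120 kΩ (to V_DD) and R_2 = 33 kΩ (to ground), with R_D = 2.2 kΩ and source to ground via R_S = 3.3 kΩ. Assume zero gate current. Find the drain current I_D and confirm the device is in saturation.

V_G = V_DD·R_2/(R_1+R_2) = 9.7×33/153 = 2.09 V.
Assume saturation: I_D = (k_n/2)(V_GS − V_t)² with V_GS = V_G − I_D·R_S = 2.09 − 3.3·I_D.
Substituting gives 17.4·I_D² − 5.14·I_D + 0.246 = 0, with roots I_D = 0.0601 or 0.235 mA.
The root I_D = 0.235 mA gives V_GS = 1.32 V ≤ V_t, so take I_D = 0.0601 mA.
Then V_GS = 1.89 V and V_DS = V_DD − I_D(R_D+R_S) = 9.7 − 0.0601×5.5 = 9.37 V.
Saturation requires V_DS ≥ V_GS − V_t = 0.194 V; 9.37 ≥ 0.194 ✓.

I_D ≈ 0.06 mA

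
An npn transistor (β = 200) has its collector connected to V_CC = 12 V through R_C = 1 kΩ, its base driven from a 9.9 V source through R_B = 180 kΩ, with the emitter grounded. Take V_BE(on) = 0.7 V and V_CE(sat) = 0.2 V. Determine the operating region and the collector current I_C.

active; I_C ≈ 10 mA

Assume active. Base-emitter loop: I_B = (V_BB − V_BE)/R_B = (9.9 − 0.7)/180 = 0.0511 mA.
I_C = β·I_B = 200×0.0511 = 10.2 mA.
V_CE = V_CC − I_C·R_C = 12 − 10.2×1 = 1.78 V > V_CE(sat), so the active-region assumption holds.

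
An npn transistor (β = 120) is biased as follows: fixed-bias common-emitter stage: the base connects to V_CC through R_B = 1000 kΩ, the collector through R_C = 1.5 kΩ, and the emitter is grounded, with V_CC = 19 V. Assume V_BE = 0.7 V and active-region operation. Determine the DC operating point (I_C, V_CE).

Base loop: V_CC = I_B·R_B + V_BE, so I_B = (19 − 0.7)/1000 kΩ = 0.0183 mA.
In the active region I_C = β·I_B = 120 × 0.0183 = 2.2 mA.
Collector loop: V_CE = V_CC − I_C·R_C = 19 − 2.2×1.5 = 15.7 V.
Since V_CE = 15.7 V > V_CE(sat) ≈ 0.2 V, the transistor is in the active region as assumed.

I_C ≈ 2.2 mA, V_CE ≈ 16 V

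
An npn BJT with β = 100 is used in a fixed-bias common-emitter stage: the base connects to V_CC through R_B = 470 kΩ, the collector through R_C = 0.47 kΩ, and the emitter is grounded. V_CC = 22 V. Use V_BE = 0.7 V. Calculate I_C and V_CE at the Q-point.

Base loop: V_CC = I_B·R_B + V_BE, so I_B = (22 − 0.7)/470 kΩ = 0.0453 mA.
In the active region I_C = β·I_B = 100 × 0.0453 = 4.53 mA.
Collector loop: V_CE = V_CC − I_C·R_C = 22 − 4.53×0.47 = 19.9 V.
Since V_CE = 19.9 V > V_CE(sat) ≈ 0.2 V, the transistor is in the active region as assumed.

I_C ≈ 4.5 mA, V_CE ≈ 20 V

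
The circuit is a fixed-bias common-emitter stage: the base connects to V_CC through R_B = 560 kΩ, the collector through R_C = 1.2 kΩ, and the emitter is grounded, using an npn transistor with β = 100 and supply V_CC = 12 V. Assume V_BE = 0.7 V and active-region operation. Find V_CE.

V_CE ≈ 9.6 V

Base loop: V_CC = I_B·R_B + V_BE, so I_B = (12 − 0.7)/560 kΩ = 0.0202 mA.
In the active region I_C = β·I_B = 100 × 0.0202 = 2.02 mA.
Collector loop: V_CE = V_CC − I_C·R_C = 12 − 2.02×1.2 = 9.58 V.
Since V_CE = 9.58 V > V_CE(sat) ≈ 0.2 V, the transistor is in the active region as assumed.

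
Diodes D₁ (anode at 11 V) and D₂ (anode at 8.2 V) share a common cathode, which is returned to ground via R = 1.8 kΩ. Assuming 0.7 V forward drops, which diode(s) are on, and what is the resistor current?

Assume both conduct. Then node N would need to be at both 11−0.7 = 10.3 V and 8.2−0.7 = 7.5 V, which is impossible.
Assume only D₁ conducts: V_N = 11 − 0.7 = 10.3 V, so I_R = 10.3/1.8 = 5.72 mA.
Check D₂: its anode-to-cathode voltage is 8.2 − 10.3 = -2.1 V < 0.7 V, so it is off. The assumption is consistent.

Only D₁ conducts; I_R ≈ 5.7 mA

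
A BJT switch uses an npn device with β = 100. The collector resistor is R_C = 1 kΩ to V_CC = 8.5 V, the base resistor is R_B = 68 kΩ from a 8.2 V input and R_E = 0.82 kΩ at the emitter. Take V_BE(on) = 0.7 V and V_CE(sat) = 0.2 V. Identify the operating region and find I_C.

Assume active: I_B = (8.2 − 0.7)/(68 + 101×0.82) = 0.0497 mA, I_C = β·I_B = 4.97 mA.
Then V_CE = 8.5 − 4.97×1 − 5.02×0.82 = -0.591 V < 0.2 V — the active assumption fails.
Re-solve with V_CE = 0.2 V. KCL at the emitter: V_E/R_E = (V_BB−0.7−V_E)/R_B + (V_CC−0.2−V_E)/R_C, giving V_E = 3.76 V.
I_C = (V_CC − 0.2 − V_E)/R_C = (8.3 − 3.76)/1 = 4.54 mA.
Check: I_B = (7.5 − 3.76)/68 = 0.0549 mA, and β·I_B = 5.49 mA > I_C, confirming saturation.

saturation; I_C ≈ 4.5 mA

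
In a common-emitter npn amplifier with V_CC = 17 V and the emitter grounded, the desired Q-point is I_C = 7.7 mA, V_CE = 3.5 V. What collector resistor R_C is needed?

Collector loop: V_CC = I_C·R_C + V_CE.
R_C = (V_CC − V_CE)/I_C = (17 − 3.5)/7.7 = 1.75 kΩ.

R_C ≈ 1.8 kΩ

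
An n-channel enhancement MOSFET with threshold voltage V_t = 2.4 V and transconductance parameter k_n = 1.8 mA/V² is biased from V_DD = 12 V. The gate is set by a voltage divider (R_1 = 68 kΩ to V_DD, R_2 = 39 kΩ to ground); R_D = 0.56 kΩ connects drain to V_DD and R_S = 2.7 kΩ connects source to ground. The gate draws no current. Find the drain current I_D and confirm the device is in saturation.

V_G = V_DD·R_2/(R_1+R_2) = 12×39/107 = 4.37 V.
Assume saturation: I_D = (k_n/2)(V_GS − V_t)² with V_GS = V_G − I_D·R_S = 4.37 − 2.7·I_D.
Substituting gives 6.56·I_D² − 10.6·I_D + 3.51 = 0, with roots I_D = 0.465 or 1.15 mA.
The root I_D = 1.15 mA gives V_GS = 1.27 V ≤ V_t, so take I_D = 0.465 mA.
Then V_GS = 3.12 V and V_DS = V_DD − I_D(R_D+R_S) = 12 − 0.465×3.26 = 10.5 V.
Saturation requires V_DS ≥ V_GS − V_t = 0.719 V; 10.5 ≥ 0.719 ✓.

I_D ≈ 0.46 mA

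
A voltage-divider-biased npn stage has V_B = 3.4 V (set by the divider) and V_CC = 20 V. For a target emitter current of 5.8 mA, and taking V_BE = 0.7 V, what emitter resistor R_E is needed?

V_E = V_B − V_BE = 3.4 − 0.7 = 2.7 V.
R_E = V_E / I_E = 2.7 / 5.8 = 0.466 kΩ.

R_E ≈ 0.47 kΩ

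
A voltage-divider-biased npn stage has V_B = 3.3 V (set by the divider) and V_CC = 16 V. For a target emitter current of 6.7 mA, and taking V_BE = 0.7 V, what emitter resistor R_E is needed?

R_E ≈ 0.39 kΩ

V_E = V_B − V_BE = 3.3 − 0.7 = 2.6 V.
R_E = V_E / I_E = 2.6 / 6.7 = 0.388 kΩ.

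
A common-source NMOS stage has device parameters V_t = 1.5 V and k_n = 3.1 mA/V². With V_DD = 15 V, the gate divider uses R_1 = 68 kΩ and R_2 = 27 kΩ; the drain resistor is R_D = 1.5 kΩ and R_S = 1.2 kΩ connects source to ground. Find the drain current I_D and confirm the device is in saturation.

V_G = V_DD·R_2/(R_1+R_2) = 15×27/95 = 4.26 V.
Assume saturation: I_D = (k_n/2)(V_GS − V_t)² with V_GS = V_G − I_D·R_S = 4.26 − 1.2·I_D.
Substituting gives 2.23·I_D² − 11.3·I_D + 11.8 = 0, with roots I_D = 1.49 or 3.57 mA.
The root I_D = 3.57 mA gives V_GS = -0.0169 V ≤ V_t, so take I_D = 1.49 mA.
Then V_GS = 2.48 V and V_DS = V_DD − I_D(R_D+R_S) = 15 − 1.49×2.7 = 11 V.
Saturation requires V_DS ≥ V_GS − V_t = 0.979 V; 11 ≥ 0.979 ✓.

I_D ≈ 1.5 mA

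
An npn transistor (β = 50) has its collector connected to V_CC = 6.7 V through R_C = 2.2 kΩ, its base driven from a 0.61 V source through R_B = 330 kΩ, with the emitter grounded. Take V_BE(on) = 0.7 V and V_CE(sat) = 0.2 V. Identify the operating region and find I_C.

V_BB = 0.61 V ≤ V_BE(on) = 0.7 V, so the base-emitter junction is not forward biased.
The transistor is in cutoff: I_B = I_C = 0.

cutoff; I_C ≈ 0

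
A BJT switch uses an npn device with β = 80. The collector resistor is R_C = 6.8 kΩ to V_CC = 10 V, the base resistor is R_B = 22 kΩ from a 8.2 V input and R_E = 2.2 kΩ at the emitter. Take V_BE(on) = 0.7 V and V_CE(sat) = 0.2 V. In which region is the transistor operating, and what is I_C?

saturation; I_C ≈ 1 mA

Assume active: I_B = (8.2 − 0.7)/(22 + 81×2.2) = 0.0375 mA, I_C = β·I_B = 3 mA.
Then V_CE = 10 − 3×6.8 − 3.03×2.2 = -17.1 V < 0.2 V — the active assumption fails.
Re-solve with V_CE = 0.2 V. KCL at the emitter: V_E/R_E = (V_BB−0.7−V_E)/R_B + (V_CC−0.2−V_E)/R_C, giving V_E = 2.75 V.
I_C = (V_CC − 0.2 − V_E)/R_C = (9.8 − 2.75)/6.8 = 1.04 mA.
Check: I_B = (7.5 − 2.75)/22 = 0.216 mA, and β·I_B = 17.3 mA > I_C, confirming saturation.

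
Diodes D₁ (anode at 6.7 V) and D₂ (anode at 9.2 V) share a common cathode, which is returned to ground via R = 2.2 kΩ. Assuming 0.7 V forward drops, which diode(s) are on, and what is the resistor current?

Only D₂ conducts; I_R ≈ 3.9 mA

Assume both conduct. Then node N would need to be at both 6.7−0.7 = 6 V and 9.2−0.7 = 8.5 V, which is impossible.
Assume only D₂ conducts: V_N = 9.2 − 0.7 = 8.5 V, so I_R = 8.5/2.2 = 3.86 mA.
Check D₁: its anode-to-cathode voltage is 6.7 − 8.5 = -1.8 V < 0.7 V, so it is off. The assumption is consistent.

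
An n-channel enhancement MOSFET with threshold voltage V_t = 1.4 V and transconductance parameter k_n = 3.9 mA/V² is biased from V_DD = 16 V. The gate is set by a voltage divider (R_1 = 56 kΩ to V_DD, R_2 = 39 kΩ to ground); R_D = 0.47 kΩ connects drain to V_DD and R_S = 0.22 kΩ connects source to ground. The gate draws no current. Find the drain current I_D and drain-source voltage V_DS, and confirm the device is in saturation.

V_G = V_DD·R_2/(R_1+R_2) = 16×39/95 = 6.57 V.
Assume saturation: I_D = (k_n/2)(V_GS − V_t)² with V_GS = V_G − I_D·R_S = 6.57 − 0.22·I_D.
Substituting gives 0.0944·I_D² − 5.43·I_D + 52.1 = 0, with roots I_D = 12.1 or 45.4 mA.
The root I_D = 45.4 mA gives V_GS = -3.43 V ≤ V_t, so take I_D = 12.1 mA.
Then V_GS = 3.9 V and V_DS = V_DD − I_D(R_D+R_S) = 16 − 12.1×0.69 = 7.62 V.
Saturation requires V_DS ≥ V_GS − V_t = 2.5 V; 7.62 ≥ 2.5 ✓.

I_D ≈ 12 mA, V_DS ≈ 7.6 V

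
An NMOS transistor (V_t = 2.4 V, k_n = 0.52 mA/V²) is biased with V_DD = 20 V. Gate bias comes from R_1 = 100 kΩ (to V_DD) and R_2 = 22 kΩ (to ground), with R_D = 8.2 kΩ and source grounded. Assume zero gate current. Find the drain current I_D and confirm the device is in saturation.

I_D ≈ 0.38 mA

V_G = V_DD·R_2/(R_1+R_2) = 20×22/122 = 3.61 V. With the source grounded, V_GS = V_G = 3.61 V.
Assume saturation: I_D = (k_n/2)(V_GS − V_t)² = (0.52/2)×(3.61 − 2.4)² = 0.26×1.21² = 0.379 mA.
V_DS = V_DD − I_D·R_D = 20 − 0.379×8.2 = 16.9 V.
Saturation requires V_DS ≥ V_GS − V_t = 1.21 V; 16.9 ≥ 1.21 ✓.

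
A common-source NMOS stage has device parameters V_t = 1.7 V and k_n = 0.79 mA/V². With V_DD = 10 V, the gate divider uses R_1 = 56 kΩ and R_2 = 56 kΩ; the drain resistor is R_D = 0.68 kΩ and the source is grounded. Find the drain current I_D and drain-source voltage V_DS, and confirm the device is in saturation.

I_D ≈ 4.3 mA, V_DS ≈ 7.1 V

V_G = V_DD·R_2/(R_1+R_2) = 10×56/112 = 5 V. With the source grounded, V_GS = V_G = 5 V.
Assume saturation: I_D = (k_n/2)(V_GS − V_t)² = (0.79/2)×(5 − 1.7)² = 0.395×3.3² = 4.3 mA.
V_DS = V_DD − I_D·R_D = 10 − 4.3×0.68 = 7.07 V.
Saturation requires V_DS ≥ V_GS − V_t = 3.3 V; 7.07 ≥ 3.3 ✓.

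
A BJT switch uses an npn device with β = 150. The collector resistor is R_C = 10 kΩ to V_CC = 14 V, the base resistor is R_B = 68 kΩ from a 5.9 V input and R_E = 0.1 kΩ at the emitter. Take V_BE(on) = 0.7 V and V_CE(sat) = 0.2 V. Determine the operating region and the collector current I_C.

Assume active: I_B = (5.9 − 0.7)/(68 + 151×0.1) = 0.0626 mA, I_C = β·I_B = 9.39 mA.
Then V_CE = 14 − 9.39×10 − 9.45×0.1 = -80.8 V < 0.2 V — the active assumption fails.
Re-solve with V_CE = 0.2 V. KCL at the emitter: V_E/R_E = (V_BB−0.7−V_E)/R_B + (V_CC−0.2−V_E)/R_C, giving V_E = 0.144 V.
I_C = (V_CC − 0.2 − V_E)/R_C = (13.8 − 0.144)/10 = 1.37 mA.
Check: I_B = (5.2 − 0.144)/68 = 0.0744 mA, and β·I_B = 11.2 mA > I_C, confirming saturation.

saturation; I_C ≈ 1.4 mA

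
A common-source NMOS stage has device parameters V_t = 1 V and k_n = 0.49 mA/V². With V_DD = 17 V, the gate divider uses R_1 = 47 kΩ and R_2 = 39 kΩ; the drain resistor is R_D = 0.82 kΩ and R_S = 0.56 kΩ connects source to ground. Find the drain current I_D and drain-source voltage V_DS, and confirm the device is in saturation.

V_G = V_DD·R_2/(R_1+R_2) = 17×39/86 = 7.71 V.
Assume saturation: I_D = (k_n/2)(V_GS − V_t)² with V_GS = V_G − I_D·R_S = 7.71 − 0.56·I_D.
Substituting gives 0.0768·I_D² − 2.84·I_D + 11 = 0, with roots I_D = 4.41 or 32.6 mA.
The root I_D = 32.6 mA gives V_GS = -10.5 V ≤ V_t, so take I_D = 4.41 mA.
Then V_GS = 5.24 V and V_DS = V_DD − I_D(R_D+R_S) = 17 − 4.41×1.38 = 10.9 V.
Saturation requires V_DS ≥ V_GS − V_t = 4.24 V; 10.9 ≥ 4.24 ✓.

I_D ≈ 4.4 mA, V_DS ≈ 11 V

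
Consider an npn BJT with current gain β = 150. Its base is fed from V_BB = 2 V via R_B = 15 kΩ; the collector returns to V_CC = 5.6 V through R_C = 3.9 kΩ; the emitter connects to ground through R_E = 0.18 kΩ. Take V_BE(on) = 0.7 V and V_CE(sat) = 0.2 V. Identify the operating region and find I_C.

Assume active: I_B = (2 − 0.7)/(15 + 151×0.18) = 0.0308 mA, I_C = β·I_B = 4.62 mA.
Then V_CE = 5.6 − 4.62×3.9 − 4.65×0.18 = -13.3 V < 0.2 V — the active assumption fails.
Re-solve with V_CE = 0.2 V. KCL at the emitter: V_E/R_E = (V_BB−0.7−V_E)/R_B + (V_CC−0.2−V_E)/R_C, giving V_E = 0.25 V.
I_C = (V_CC − 0.2 − V_E)/R_C = (5.4 − 0.25)/3.9 = 1.32 mA.
Check: I_B = (1.3 − 0.25)/15 = 0.07 mA, and β·I_B = 10.5 mA > I_C, confirming saturation.

saturation; I_C ≈ 1.3 mA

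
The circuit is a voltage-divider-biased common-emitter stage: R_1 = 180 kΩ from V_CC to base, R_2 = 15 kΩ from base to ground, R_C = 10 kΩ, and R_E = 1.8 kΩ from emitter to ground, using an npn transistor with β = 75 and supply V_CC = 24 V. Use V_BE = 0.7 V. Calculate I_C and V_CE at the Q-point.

Thevenize the base divider: V_Th = V_CC·R_2/(R_1+R_2) = 24×15/195 = 1.85 V, R_Th = R_1‖R_2 = 13.8 kΩ.
Base-emitter loop: V_Th = I_B·R_Th + V_BE + (β+1)I_B·R_E, so I_B = (1.85 − 0.7) / (13.8 + 76×1.8) = 0.00761 mA.
I_C = β·I_B = 75×0.00761 = 0.571 mA, and I_E = (β+1)I_B = 0.578 mA.
V_CE = V_CC − I_C·R_C − I_E·R_E = 24 − 0.571×10 − 0.578×1.8 = 17.3 V.
V_CE = 17.3 V > 0.2 V confirms active-region operation.

I_C ≈ 0.57 mA, V_CE ≈ 17 V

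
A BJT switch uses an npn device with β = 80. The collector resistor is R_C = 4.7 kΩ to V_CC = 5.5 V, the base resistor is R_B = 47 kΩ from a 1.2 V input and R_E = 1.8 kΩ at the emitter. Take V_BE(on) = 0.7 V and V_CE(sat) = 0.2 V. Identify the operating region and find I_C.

active; I_C ≈ 0.21 mA

Assume active. Base-emitter loop: I_B = (V_BB − V_BE)/(R_B + (β+1)R_E) = (1.2 − 0.7)/(47 + 81×1.8) = 0.00259 mA.
I_C = β·I_B = 80×0.00259 = 0.207 mA.
V_CE = V_CC − I_C·R_C − I_E·R_E = 5.5 − 0.207×4.7 − 0.21×1.8 = 4.15 V > V_CE(sat), so the active-region assumption holds.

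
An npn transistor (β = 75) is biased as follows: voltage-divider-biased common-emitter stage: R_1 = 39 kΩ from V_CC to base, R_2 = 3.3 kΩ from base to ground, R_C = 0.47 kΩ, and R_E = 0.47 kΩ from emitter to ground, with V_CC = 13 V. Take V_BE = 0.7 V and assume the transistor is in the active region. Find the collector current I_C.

Thevenize the base divider: V_Th = V_CC·R_2/(R_1+R_2) = 13×3.3/42.3 = 1.01 V, R_Th = R_1‖R_2 = 3.04 kΩ.
Base-emitter loop: V_Th = I_B·R_Th + V_BE + (β+1)I_B·R_E, so I_B = (1.01 − 0.7) / (3.04 + 76×0.47) = 0.00811 mA.
I_C = β·I_B = 75×0.00811 = 0.608 mA, and I_E = (β+1)I_B = 0.616 mA.
V_CE = V_CC − I_C·R_C − I_E·R_E = 13 − 0.608×0.47 − 0.616×0.47 = 12.4 V.
V_CE = 12.4 V > 0.2 V confirms active-region operation.

I_C ≈ 0.61 mA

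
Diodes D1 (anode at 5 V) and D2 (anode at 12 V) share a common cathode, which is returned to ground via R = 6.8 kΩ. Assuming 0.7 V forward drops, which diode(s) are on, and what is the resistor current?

Assume both conduct. Then node N would need to be at both 5−0.7 = 4.3 V and 12−0.7 = 11.3 V, which is impossible.
Assume only D2 conducts: V_N = 12 − 0.7 = 11.3 V, so I_R = 11.3/6.8 = 1.66 mA.
Check D1: its anode-to-cathode voltage is 5 − 11.3 = -6.3 V < 0.7 V, so it is off. The assumption is consistent.

Only D2 conducts; I_R ≈ 1.7 mA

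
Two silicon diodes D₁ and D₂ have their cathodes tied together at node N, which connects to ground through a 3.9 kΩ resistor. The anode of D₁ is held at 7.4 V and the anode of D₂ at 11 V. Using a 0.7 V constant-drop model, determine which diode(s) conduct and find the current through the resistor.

Assume both conduct. Then node N would need to be at both 7.4−0.7 = 6.7 V and 11−0.7 = 10.3 V, which is impossible.
Assume only D₂ conducts: V_N = 11 − 0.7 = 10.3 V, so I_R = 10.3/3.9 = 2.64 mA.
Check D₁: its anode-to-cathode voltage is 7.4 − 10.3 = -2.9 V < 0.7 V, so it is off. The assumption is consistent.

Only D₂ conducts; I_R ≈ 2.6 mA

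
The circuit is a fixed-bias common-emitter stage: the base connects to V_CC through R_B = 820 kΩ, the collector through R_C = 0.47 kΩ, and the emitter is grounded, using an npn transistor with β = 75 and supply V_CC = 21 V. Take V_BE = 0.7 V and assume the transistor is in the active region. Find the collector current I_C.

Base loop: V_CC = I_B·R_B + V_BE, so I_B = (21 − 0.7)/820 kΩ = 0.0248 mA.
In the active region I_C = β·I_B = 75 × 0.0248 = 1.86 mA.
Collector loop: V_CE = V_CC − I_C·R_C = 21 − 1.86×0.47 = 20.1 V.
Since V_CE = 20.1 V > V_CE(sat) ≈ 0.2 V, the transistor is in the active region as assumed.

I_C ≈ 1.9 mA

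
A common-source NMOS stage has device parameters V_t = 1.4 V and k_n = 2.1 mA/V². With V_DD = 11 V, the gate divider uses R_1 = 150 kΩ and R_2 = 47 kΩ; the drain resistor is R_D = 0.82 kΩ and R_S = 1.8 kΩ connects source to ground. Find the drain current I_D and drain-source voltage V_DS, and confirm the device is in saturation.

I_D ≈ 0.36 mA, V_DS ≈ 10 V

V_G = V_DD·R_2/(R_1+R_2) = 11×47/197 = 2.62 V.
Assume saturation: I_D = (k_n/2)(V_GS − V_t)² with V_GS = V_G − I_D·R_S = 2.62 − 1.8·I_D.
Substituting gives 3.4·I_D² − 5.63·I_D + 1.57 = 0, with roots I_D = 0.356 or 1.3 mA.
The root I_D = 1.3 mA gives V_GS = 0.288 V ≤ V_t, so take I_D = 0.356 mA.
Then V_GS = 1.98 V and V_DS = V_DD − I_D(R_D+R_S) = 11 − 0.356×2.62 = 10.1 V.
Saturation requires V_DS ≥ V_GS − V_t = 0.583 V; 10.1 ≥ 0.583 ✓.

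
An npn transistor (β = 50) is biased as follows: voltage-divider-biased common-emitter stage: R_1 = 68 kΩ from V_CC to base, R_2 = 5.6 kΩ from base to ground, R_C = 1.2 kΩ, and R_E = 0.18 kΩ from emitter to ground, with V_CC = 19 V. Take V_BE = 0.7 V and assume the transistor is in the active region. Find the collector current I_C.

Thevenize the base divider: V_Th = V_CC·R_2/(R_1+R_2) = 19×5.6/73.6 = 1.45 V, R_Th = R_1‖R_2 = 5.17 kΩ.
Base-emitter loop: V_Th = I_B·R_Th + V_BE + (β+1)I_B·R_E, so I_B = (1.45 − 0.7) / (5.17 + 51×0.18) = 0.0519 mA.
I_C = β·I_B = 50×0.0519 = 2.6 mA, and I_E = (β+1)I_B = 2.65 mA.
V_CE = V_CC − I_C·R_C − I_E·R_E = 19 − 2.6×1.2 − 2.65×0.18 = 15.4 V.
V_CE = 15.4 V > 0.2 V confirms active-region operation.

I_C ≈ 2.6 mA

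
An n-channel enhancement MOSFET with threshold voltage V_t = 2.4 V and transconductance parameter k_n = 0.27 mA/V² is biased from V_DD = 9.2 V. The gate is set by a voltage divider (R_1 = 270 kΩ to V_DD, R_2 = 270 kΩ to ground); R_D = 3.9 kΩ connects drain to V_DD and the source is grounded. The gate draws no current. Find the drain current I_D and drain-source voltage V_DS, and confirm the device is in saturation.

V_G = V_DD·R_2/(R_1+R_2) = 9.2×270/540 = 4.6 V. With the source grounded, V_GS = V_G = 4.6 V.
Assume saturation: I_D = (k_n/2)(V_GS − V_t)² = (0.27/2)×(4.6 − 2.4)² = 0.135×2.2² = 0.653 mA.
V_DS = V_DD − I_D·R_D = 9.2 − 0.653×3.9 = 6.65 V.
Saturation requires V_DS ≥ V_GS − V_t = 2.2 V; 6.65 ≥ 2.2 ✓.

I_D ≈ 0.65 mA, V_DS ≈ 6.7 V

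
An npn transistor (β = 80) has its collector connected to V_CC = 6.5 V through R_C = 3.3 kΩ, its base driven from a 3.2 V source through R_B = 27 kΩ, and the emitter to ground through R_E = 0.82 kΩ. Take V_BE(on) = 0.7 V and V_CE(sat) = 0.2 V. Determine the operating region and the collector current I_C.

saturation; I_C ≈ 1.5 mA

Assume active: I_B = (3.2 − 0.7)/(27 + 81×0.82) = 0.0268 mA, I_C = β·I_B = 2.14 mA.
Then V_CE = 6.5 − 2.14×3.3 − 2.17×0.82 = -2.34 V < 0.2 V — the active assumption fails.
Re-solve with V_CE = 0.2 V. KCL at the emitter: V_E/R_E = (V_BB−0.7−V_E)/R_B + (V_CC−0.2−V_E)/R_C, giving V_E = 1.28 V.
I_C = (V_CC − 0.2 − V_E)/R_C = (6.3 − 1.28)/3.3 = 1.52 mA.
Check: I_B = (2.5 − 1.28)/27 = 0.0451 mA, and β·I_B = 3.6 mA > I_C, confirming saturation.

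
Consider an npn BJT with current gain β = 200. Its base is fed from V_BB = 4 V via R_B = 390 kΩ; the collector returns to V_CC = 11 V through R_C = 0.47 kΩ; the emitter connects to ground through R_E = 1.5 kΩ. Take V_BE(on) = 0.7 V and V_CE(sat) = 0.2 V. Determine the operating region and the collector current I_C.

Assume active. Base-emitter loop: I_B = (V_BB − V_BE)/(R_B + (β+1)R_E) = (4 − 0.7)/(390 + 201×1.5) = 0.00477 mA.
I_C = β·I_B = 200×0.00477 = 0.954 mA.
V_CE = V_CC − I_C·R_C − I_E·R_E = 11 − 0.954×0.47 − 0.959×1.5 = 9.11 V > V_CE(sat), so the active-region assumption holds.

active; I_C ≈ 0.95 mA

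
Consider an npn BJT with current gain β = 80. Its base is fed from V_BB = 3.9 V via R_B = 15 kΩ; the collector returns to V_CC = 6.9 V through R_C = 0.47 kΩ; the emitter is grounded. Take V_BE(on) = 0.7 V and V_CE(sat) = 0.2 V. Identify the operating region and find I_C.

Assume active: I_B = (3.9 − 0.7)/15 = 0.213 mA, giving I_C = β·I_B = 17.1 mA.
But then V_CE = 6.9 − 17.1×0.47 = -1.12 V < V_CE(sat) = 0.2 V — impossible in the active region.
So the transistor is saturated. With V_CE = 0.2 V, I_C = (V_CC − 0.2)/R_C = 6.7/0.47 = 14.3 mA.
Check: β·I_B = 17.1 mA > I_C = 14.3 mA, confirming saturation.

saturation; I_C ≈ 14 mA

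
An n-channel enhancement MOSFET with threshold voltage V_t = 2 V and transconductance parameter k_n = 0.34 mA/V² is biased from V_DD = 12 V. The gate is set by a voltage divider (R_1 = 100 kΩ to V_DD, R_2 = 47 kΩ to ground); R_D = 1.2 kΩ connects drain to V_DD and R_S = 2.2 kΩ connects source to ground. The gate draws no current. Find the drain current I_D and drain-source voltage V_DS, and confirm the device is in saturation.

V_G = V_DD·R_2/(R_1+R_2) = 12×47/147 = 3.84 V.
Assume saturation: I_D = (k_n/2)(V_GS − V_t)² with V_GS = V_G − I_D·R_S = 3.84 − 2.2·I_D.
Substituting gives 0.823·I_D² − 2.37·I_D + 0.574 = 0, with roots I_D = 0.266 or 2.62 mA.
The root I_D = 2.62 mA gives V_GS = -1.93 V ≤ V_t, so take I_D = 0.266 mA.
Then V_GS = 3.25 V and V_DS = V_DD − I_D(R_D+R_S) = 12 − 0.266×3.4 = 11.1 V.
Saturation requires V_DS ≥ V_GS − V_t = 1.25 V; 11.1 ≥ 1.25 ✓.

I_D ≈ 0.27 mA, V_DS ≈ 11 V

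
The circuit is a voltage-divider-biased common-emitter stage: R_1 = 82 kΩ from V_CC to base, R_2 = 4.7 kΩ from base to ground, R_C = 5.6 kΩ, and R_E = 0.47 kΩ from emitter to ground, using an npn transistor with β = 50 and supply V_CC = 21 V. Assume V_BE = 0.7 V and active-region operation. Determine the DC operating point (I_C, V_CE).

Thevenize the base divider: V_Th = V_CC·R_2/(R_1+R_2) = 21×4.7/86.7 = 1.14 V, R_Th = R_1‖R_2 = 4.45 kΩ.
Base-emitter loop: V_Th = I_B·R_Th + V_BE + (β+1)I_B·R_E, so I_B = (1.14 − 0.7) / (4.45 + 51×0.47) = 0.0154 mA.
I_C = β·I_B = 50×0.0154 = 0.771 mA, and I_E = (β+1)I_B = 0.787 mA.
V_CE = V_CC − I_C·R_C − I_E·R_E = 21 − 0.771×5.6 − 0.787×0.47 = 16.3 V.
V_CE = 16.3 V > 0.2 V confirms active-region operation.

I_C ≈ 0.77 mA, V_CE ≈ 16 V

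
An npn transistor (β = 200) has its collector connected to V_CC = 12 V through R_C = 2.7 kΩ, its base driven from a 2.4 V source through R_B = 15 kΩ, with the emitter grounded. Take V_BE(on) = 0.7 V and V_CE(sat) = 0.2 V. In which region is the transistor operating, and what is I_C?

saturation; I_C ≈ 4.4 mA

Assume active: I_B = (2.4 − 0.7)/15 = 0.113 mA, giving I_C = β·I_B = 22.7 mA.
But then V_CE = 12 − 22.7×2.7 = -49.2 V < V_CE(sat) = 0.2 V — impossible in the active region.
So the transistor is saturated. With V_CE = 0.2 V, I_C = (V_CC − 0.2)/R_C = 11.8/2.7 = 4.37 mA.
Check: β·I_B = 22.7 mA > I_C = 4.37 mA, confirming saturation.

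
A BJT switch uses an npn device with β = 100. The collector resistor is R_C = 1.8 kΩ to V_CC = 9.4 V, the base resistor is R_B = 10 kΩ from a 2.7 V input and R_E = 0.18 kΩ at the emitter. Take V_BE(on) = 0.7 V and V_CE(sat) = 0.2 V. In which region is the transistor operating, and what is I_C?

Assume active: I_B = (2.7 − 0.7)/(10 + 101×0.18) = 0.071 mA, I_C = β·I_B = 7.1 mA.
Then V_CE = 9.4 − 7.1×1.8 − 7.17×0.18 = -4.67 V < 0.2 V — the active assumption fails.
Re-solve with V_CE = 0.2 V. KCL at the emitter: V_E/R_E = (V_BB−0.7−V_E)/R_B + (V_CC−0.2−V_E)/R_C, giving V_E = 0.855 V.
I_C = (V_CC − 0.2 − V_E)/R_C = (9.2 − 0.855)/1.8 = 4.64 mA.
Check: I_B = (2 − 0.855)/10 = 0.114 mA, and β·I_B = 11.4 mA > I_C, confirming saturation.

saturation; I_C ≈ 4.6 mA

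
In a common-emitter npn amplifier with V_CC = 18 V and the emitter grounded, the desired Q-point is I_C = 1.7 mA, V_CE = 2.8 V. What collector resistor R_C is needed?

R_C ≈ 8.9 kΩ

Collector loop: V_CC = I_C·R_C + V_CE.
R_C = (V_CC − V_CE)/I_C = (18 − 2.8)/1.7 = 8.94 kΩ.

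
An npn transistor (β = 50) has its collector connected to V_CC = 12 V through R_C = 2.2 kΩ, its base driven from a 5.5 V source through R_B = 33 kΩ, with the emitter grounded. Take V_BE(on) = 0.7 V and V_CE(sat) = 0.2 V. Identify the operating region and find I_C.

saturation; I_C ≈ 5.4 mA

Assume active: I_B = (5.5 − 0.7)/33 = 0.145 mA, giving I_C = β·I_B = 7.27 mA.
But then V_CE = 12 − 7.27×2.2 = -4 V < V_CE(sat) = 0.2 V — impossible in the active region.
So the transistor is saturated. With V_CE = 0.2 V, I_C = (V_CC − 0.2)/R_C = 11.8/2.2 = 5.36 mA.
Check: β·I_B = 7.27 mA > I_C = 5.36 mA, confirming saturation.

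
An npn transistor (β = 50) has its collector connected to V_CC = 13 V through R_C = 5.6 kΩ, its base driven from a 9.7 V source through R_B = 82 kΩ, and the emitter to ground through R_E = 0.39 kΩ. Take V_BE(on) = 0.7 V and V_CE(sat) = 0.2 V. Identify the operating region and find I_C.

saturation; I_C ≈ 2.1 mA

Assume active: I_B = (9.7 − 0.7)/(82 + 51×0.39) = 0.0883 mA, I_C = β·I_B = 4.42 mA.
Then V_CE = 13 − 4.42×5.6 − 4.5×0.39 = -13.5 V < 0.2 V — the active assumption fails.
Re-solve with V_CE = 0.2 V. KCL at the emitter: V_E/R_E = (V_BB−0.7−V_E)/R_B + (V_CC−0.2−V_E)/R_C, giving V_E = 0.87 V.
I_C = (V_CC − 0.2 − V_E)/R_C = (12.8 − 0.87)/5.6 = 2.13 mA.
Check: I_B = (9 − 0.87)/82 = 0.0992 mA, and β·I_B = 4.96 mA > I_C, confirming saturation.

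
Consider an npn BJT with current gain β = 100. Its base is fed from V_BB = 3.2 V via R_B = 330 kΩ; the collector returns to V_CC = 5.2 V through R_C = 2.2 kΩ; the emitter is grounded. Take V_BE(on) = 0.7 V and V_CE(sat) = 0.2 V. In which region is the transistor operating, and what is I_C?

active; I_C ≈ 0.76 mA

Assume active. Base-emitter loop: I_B = (V_BB − V_BE)/R_B = (3.2 − 0.7)/330 = 0.00758 mA.
I_C = β·I_B = 100×0.00758 = 0.758 mA.
V_CE = V_CC − I_C·R_C = 5.2 − 0.758×2.2 = 3.53 V > V_CE(sat), so the active-region assumption holds.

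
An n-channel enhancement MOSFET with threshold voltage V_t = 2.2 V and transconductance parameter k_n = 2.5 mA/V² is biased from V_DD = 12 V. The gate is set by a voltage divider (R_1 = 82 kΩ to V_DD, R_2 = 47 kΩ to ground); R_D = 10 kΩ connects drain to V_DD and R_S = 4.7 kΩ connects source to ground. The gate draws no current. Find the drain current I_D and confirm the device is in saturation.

V_G = V_DD·R_2/(R_1+R_2) = 12×47/129 = 4.37 V.
Assume saturation: I_D = (k_n/2)(V_GS − V_t)² with V_GS = V_G − I_D·R_S = 4.37 − 4.7·I_D.
Substituting gives 27.6·I_D² − 26.5·I_D + 5.9 = 0, with roots I_D = 0.35 or 0.611 mA.
The root I_D = 0.611 mA gives V_GS = 1.5 V ≤ V_t, so take I_D = 0.35 mA.
Then V_GS = 2.73 V and V_DS = V_DD − I_D(R_D+R_S) = 12 − 0.35×14.7 = 6.86 V.
Saturation requires V_DS ≥ V_GS − V_t = 0.529 V; 6.86 ≥ 0.529 ✓.

I_D ≈ 0.35 mA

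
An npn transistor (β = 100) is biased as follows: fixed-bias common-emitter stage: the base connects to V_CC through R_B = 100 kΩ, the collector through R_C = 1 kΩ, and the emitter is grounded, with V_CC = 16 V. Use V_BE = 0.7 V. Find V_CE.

V_CE ≈ 0.7 V

Base loop: V_CC = I_B·R_B + V_BE, so I_B = (16 − 0.7)/100 kΩ = 0.153 mA.
In the active region I_C = β·I_B = 100 × 0.153 = 15.3 mA.
Collector loop: V_CE = V_CC − I_C·R_C = 16 − 15.3×1 = 0.7 V.
Since V_CE = 0.7 V > V_CE(sat) ≈ 0.2 V, the transistor is in the active region as assumed.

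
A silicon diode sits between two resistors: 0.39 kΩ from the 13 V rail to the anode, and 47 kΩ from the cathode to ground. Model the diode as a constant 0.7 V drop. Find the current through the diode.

I ≈ 0.26 mA

The two resistors are in series with the diode, so KVL gives 13 = I·0.39 + 0.7 + I·47.
I = (13 − 0.7) / (0.39 + 47) kΩ = 12.3 / 47.4 = 0.26 mA.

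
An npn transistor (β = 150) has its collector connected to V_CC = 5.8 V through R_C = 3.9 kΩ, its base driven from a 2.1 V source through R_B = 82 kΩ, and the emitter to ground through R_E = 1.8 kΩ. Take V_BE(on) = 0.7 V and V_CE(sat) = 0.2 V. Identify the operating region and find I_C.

active; I_C ≈ 0.59 mA

Assume active. Base-emitter loop: I_B = (V_BB − V_BE)/(R_B + (β+1)R_E) = (2.1 − 0.7)/(82 + 151×1.8) = 0.00396 mA.
I_C = β·I_B = 150×0.00396 = 0.594 mA.
V_CE = V_CC − I_C·R_C − I_E·R_E = 5.8 − 0.594×3.9 − 0.598×1.8 = 2.41 V > V_CE(sat), so the active-region assumption holds.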